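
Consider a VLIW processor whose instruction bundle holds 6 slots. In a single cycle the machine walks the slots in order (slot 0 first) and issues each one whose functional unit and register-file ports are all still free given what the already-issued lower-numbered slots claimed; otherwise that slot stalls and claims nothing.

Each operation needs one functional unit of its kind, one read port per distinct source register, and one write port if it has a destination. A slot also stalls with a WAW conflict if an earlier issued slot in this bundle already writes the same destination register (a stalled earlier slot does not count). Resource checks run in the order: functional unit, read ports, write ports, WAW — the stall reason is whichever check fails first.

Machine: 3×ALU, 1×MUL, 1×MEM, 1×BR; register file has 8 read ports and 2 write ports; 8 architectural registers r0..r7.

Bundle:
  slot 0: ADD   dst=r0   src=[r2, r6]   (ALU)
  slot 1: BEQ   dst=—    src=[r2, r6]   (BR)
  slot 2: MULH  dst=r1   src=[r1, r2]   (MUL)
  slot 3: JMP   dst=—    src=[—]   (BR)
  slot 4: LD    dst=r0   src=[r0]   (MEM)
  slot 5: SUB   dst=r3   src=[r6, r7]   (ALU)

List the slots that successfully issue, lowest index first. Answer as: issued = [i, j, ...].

(0) want 1×ALU +2rd +1wr — yes → AL2|MU1|ME1|BR1|rd6|wr1
(1) want 1×BR +2rd +0wr — yes → AL2|MU1|ME1|BR0|rd4|wr1
(2) want 1×MUL +2rd +1wr — yes → AL2|MU0|ME1|BR0|rd2|wr0
(3) want 1×BR +0rd +0wr — FU → AL2|MU0|ME1|BR0|rd2|wr0
(4) want 1×MEM +1rd +1wr — WR_PORT → AL2|MU0|ME1|BR0|rd2|wr0
(5) want 1×ALU +2rd +1wr — WR_PORT → AL2|MU0|ME1|BR0|rd2|wr0

issued = [0, 1, 2]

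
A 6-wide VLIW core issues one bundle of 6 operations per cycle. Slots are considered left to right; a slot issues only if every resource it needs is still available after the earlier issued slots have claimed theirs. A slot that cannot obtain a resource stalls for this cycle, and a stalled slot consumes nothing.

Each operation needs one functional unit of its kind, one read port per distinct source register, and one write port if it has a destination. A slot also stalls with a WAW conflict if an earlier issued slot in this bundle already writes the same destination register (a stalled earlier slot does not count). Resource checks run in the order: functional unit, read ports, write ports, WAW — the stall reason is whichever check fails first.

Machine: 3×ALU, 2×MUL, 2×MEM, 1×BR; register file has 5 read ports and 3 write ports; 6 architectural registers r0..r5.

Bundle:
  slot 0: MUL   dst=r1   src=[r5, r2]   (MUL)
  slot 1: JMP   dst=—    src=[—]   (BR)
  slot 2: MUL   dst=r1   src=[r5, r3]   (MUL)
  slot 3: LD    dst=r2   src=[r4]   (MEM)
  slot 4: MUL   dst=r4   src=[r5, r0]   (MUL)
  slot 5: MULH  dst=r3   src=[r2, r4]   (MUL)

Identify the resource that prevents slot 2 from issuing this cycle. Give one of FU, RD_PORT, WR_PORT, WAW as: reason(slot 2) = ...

reason(slot 2) = WAW

#0 MUL src=r5,r2 dispatched  <A:3 Mu:1 Ld:2 B:1 rd:3 wr:2>
#1 BR src=- dispatched  <A:3 Mu:1 Ld:2 B:0 rd:3 wr:2>
#2 MUL src=r5,r3 held:WAW  <A:3 Mu:1 Ld:2 B:0 rd:3 wr:2>
#3 MEM src=r4 dispatched  <A:3 Mu:1 Ld:1 B:0 rd:2 wr:1>
#4 MUL src=r5,r0 dispatched  <A:3 Mu:0 Ld:1 B:0 rd:0 wr:0>
#5 MUL src=r2,r4 held:FU  <A:3 Mu:0 Ld:1 B:0 rd:0 wr:0>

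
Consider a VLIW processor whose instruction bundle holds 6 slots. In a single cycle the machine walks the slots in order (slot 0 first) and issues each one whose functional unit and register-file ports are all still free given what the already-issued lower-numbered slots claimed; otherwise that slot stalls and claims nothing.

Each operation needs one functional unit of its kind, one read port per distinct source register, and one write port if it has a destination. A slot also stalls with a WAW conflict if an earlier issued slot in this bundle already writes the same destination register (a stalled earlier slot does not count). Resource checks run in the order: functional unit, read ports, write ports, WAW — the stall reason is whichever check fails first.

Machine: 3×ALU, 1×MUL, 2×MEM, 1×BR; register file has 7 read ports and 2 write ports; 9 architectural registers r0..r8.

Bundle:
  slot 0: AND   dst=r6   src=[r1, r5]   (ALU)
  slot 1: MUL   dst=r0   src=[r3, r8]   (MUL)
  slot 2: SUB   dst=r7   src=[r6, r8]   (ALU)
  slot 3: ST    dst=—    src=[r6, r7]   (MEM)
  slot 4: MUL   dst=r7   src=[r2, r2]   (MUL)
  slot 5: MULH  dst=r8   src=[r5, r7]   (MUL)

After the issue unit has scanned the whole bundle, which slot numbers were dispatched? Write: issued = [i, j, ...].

#0 ALU src=r1,r5 dispatched  <A:2 Mu:1 Ld:2 B:1 rd:5 wr:1>
#1 MUL src=r3,r8 dispatched  <A:2 Mu:0 Ld:2 B:1 rd:3 wr:0>
#2 ALU src=r6,r8 held:WR_PORT  <A:2 Mu:0 Ld:2 B:1 rd:3 wr:0>
#3 MEM src=r6,r7 dispatched  <A:2 Mu:0 Ld:1 B:1 rd:1 wr:0>
#4 MUL src=r2,r2 held:FU  <A:2 Mu:0 Ld:1 B:1 rd:1 wr:0>
#5 MUL src=r5,r7 held:FU  <A:2 Mu:0 Ld:1 B:1 rd:1 wr:0>

issued = [0, 1, 3]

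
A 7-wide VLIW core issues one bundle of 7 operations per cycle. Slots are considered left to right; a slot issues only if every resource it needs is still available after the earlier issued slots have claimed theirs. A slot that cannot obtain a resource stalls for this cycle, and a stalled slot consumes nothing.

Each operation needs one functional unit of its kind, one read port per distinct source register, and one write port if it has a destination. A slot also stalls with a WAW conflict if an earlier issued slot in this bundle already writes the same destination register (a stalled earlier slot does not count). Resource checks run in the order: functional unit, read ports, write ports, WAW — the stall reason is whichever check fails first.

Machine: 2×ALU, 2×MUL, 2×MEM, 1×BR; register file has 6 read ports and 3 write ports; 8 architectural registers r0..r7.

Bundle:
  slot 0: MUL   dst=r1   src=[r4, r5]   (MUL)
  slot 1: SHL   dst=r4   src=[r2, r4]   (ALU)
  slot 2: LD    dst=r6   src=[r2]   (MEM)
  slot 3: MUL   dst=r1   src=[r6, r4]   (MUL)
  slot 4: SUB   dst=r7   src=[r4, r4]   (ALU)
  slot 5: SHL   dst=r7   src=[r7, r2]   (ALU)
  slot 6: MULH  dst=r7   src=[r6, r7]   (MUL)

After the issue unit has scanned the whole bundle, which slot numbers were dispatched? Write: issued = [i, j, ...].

issued = [0, 1, 2]

(0) want 1×MUL +2rd +1wr — yes → AL2|MU1|ME2|BR1|rd4|wr2
(1) want 1×ALU +2rd +1wr — yes → AL1|MU1|ME2|BR1|rd2|wr1
(2) want 1×MEM +1rd +1wr — yes → AL1|MU1|ME1|BR1|rd1|wr0
(3) want 1×MUL +2rd +1wr — RD_PORT → AL1|MU1|ME1|BR1|rd1|wr0
(4) want 1×ALU +1rd +1wr — WR_PORT → AL1|MU1|ME1|BR1|rd1|wr0
(5) want 1×ALU +2rd +1wr — RD_PORT → AL1|MU1|ME1|BR1|rd1|wr0
(6) want 1×MUL +2rd +1wr — RD_PORT → AL1|MU1|ME1|BR1|rd1|wr0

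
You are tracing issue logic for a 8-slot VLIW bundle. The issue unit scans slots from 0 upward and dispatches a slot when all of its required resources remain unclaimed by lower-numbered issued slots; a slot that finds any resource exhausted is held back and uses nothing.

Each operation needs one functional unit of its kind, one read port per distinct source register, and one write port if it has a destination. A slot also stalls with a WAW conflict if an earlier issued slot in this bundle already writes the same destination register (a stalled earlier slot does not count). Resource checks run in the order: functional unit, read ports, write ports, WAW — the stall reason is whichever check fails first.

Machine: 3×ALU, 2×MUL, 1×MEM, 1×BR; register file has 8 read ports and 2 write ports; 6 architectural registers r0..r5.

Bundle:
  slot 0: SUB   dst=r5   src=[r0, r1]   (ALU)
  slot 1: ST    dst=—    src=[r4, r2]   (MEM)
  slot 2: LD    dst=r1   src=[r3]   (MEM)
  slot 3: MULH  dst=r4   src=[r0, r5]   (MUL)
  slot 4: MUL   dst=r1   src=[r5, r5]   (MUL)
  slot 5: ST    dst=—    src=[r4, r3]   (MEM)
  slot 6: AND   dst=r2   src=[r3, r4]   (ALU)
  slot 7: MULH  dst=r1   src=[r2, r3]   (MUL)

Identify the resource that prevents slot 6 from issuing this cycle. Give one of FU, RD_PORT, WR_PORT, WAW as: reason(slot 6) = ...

reason(slot 6) = WR_PORT

#0 ALU src=r0,r1 dispatched  <A:2 Mu:2 Ld:1 B:1 rd:6 wr:1>
#1 MEM src=r4,r2 dispatched  <A:2 Mu:2 Ld:0 B:1 rd:4 wr:1>
#2 MEM src=r3 held:FU  <A:2 Mu:2 Ld:0 B:1 rd:4 wr:1>
#3 MUL src=r0,r5 dispatched  <A:2 Mu:1 Ld:0 B:1 rd:2 wr:0>
#4 MUL src=r5,r5 held:WR_PORT  <A:2 Mu:1 Ld:0 B:1 rd:2 wr:0>
#5 MEM src=r4,r3 held:FU  <A:2 Mu:1 Ld:0 B:1 rd:2 wr:0>
#6 ALU src=r3,r4 held:WR_PORT  <A:2 Mu:1 Ld:0 B:1 rd:2 wr:0>
#7 MUL src=r2,r3 held:WR_PORT  <A:2 Mu:1 Ld:0 B:1 rd:2 wr:0>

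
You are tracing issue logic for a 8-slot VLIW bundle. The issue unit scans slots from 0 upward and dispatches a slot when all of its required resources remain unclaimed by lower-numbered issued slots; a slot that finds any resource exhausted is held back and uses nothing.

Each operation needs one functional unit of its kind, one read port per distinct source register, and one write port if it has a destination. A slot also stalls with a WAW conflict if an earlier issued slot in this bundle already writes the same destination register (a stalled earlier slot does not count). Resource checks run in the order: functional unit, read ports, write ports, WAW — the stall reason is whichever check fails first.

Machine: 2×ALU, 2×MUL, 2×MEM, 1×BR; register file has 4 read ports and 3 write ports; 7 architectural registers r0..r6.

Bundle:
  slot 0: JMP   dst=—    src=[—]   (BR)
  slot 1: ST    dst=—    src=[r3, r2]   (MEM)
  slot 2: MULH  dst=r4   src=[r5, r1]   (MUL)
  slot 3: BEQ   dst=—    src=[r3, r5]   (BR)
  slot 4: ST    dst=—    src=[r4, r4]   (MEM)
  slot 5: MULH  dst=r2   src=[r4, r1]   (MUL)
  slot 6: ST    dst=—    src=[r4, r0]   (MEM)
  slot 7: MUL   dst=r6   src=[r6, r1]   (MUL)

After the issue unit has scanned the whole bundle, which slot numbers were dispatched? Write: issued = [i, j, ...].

#0 BR src=- dispatched  <A:2 Mu:2 Ld:2 B:0 rd:4 wr:3>
#1 MEM src=r3,r2 dispatched  <A:2 Mu:2 Ld:1 B:0 rd:2 wr:3>
#2 MUL src=r5,r1 dispatched  <A:2 Mu:1 Ld:1 B:0 rd:0 wr:2>
#3 BR src=r3,r5 held:FU  <A:2 Mu:1 Ld:1 B:0 rd:0 wr:2>
#4 MEM src=r4,r4 held:RD_PORT  <A:2 Mu:1 Ld:1 B:0 rd:0 wr:2>
#5 MUL src=r4,r1 held:RD_PORT  <A:2 Mu:1 Ld:1 B:0 rd:0 wr:2>
#6 MEM src=r4,r0 held:RD_PORT  <A:2 Mu:1 Ld:1 B:0 rd:0 wr:2>
#7 MUL src=r6,r1 held:RD_PORT  <A:2 Mu:1 Ld:1 B:0 rd:0 wr:2>

issued = [0, 1, 2]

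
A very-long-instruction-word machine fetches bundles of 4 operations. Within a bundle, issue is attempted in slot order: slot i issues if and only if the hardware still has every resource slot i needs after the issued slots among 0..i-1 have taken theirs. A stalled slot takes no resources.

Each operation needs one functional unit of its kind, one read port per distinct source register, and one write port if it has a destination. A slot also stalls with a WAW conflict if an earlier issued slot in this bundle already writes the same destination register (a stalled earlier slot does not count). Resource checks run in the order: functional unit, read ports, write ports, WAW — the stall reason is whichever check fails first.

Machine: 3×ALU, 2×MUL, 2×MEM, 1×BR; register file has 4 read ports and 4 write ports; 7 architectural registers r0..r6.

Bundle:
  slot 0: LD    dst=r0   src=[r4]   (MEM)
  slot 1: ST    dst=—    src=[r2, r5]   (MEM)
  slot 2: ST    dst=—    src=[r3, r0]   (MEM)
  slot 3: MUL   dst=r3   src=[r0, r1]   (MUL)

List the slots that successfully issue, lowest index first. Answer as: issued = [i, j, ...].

#0 MEM src=r4 dispatched  <A:3 Mu:2 Ld:1 B:1 rd:3 wr:3>
#1 MEM src=r2,r5 dispatched  <A:3 Mu:2 Ld:0 B:1 rd:1 wr:3>
#2 MEM src=r3,r0 held:FU  <A:3 Mu:2 Ld:0 B:1 rd:1 wr:3>
#3 MUL src=r0,r1 held:RD_PORT  <A:3 Mu:2 Ld:0 B:1 rd:1 wr:3>

issued = [0, 1]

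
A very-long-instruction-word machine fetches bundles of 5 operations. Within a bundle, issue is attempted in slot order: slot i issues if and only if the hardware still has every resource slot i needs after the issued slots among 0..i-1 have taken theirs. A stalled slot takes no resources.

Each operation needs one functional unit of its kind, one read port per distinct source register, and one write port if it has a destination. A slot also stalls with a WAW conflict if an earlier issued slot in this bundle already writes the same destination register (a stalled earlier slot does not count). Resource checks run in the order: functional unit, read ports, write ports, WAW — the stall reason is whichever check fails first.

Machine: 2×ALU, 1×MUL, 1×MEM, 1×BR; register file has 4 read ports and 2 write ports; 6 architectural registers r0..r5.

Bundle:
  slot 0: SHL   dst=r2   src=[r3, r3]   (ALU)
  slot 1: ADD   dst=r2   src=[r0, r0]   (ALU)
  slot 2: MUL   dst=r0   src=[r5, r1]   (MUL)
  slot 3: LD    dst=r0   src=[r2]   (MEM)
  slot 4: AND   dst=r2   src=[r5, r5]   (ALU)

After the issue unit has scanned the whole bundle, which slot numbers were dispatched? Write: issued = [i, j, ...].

(0) want 1×ALU +1rd +1wr — yes → AL1|MU1|ME1|BR1|rd3|wr1
(1) want 1×ALU +1rd +1wr — WAW → AL1|MU1|ME1|BR1|rd3|wr1
(2) want 1×MUL +2rd +1wr — yes → AL1|MU0|ME1|BR1|rd1|wr0
(3) want 1×MEM +1rd +1wr — WR_PORT → AL1|MU0|ME1|BR1|rd1|wr0
(4) want 1×ALU +1rd +1wr — WR_PORT → AL1|MU0|ME1|BR1|rd1|wr0

issued = [0, 2]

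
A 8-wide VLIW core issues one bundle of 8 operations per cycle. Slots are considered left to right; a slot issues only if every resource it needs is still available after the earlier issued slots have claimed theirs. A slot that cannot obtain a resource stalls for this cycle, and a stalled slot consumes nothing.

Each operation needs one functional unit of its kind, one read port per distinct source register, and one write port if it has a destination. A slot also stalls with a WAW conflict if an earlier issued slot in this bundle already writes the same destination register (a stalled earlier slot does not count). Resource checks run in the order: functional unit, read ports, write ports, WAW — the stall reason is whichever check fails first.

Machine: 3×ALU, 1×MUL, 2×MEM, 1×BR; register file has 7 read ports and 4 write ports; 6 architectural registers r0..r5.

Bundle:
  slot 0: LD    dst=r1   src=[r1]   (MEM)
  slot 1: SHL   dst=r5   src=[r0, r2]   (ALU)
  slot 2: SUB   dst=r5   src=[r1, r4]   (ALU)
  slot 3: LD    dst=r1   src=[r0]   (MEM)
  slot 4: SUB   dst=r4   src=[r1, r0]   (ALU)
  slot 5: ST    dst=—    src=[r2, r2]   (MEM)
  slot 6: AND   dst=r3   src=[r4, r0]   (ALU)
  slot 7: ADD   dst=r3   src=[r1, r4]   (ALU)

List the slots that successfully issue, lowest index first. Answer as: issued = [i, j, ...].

#0 MEM src=r1 dispatched  <A:3 Mu:1 Ld:1 B:1 rd:6 wr:3>
#1 ALU src=r0,r2 dispatched  <A:2 Mu:1 Ld:1 B:1 rd:4 wr:2>
#2 ALU src=r1,r4 held:WAW  <A:2 Mu:1 Ld:1 B:1 rd:4 wr:2>
#3 MEM src=r0 held:WAW  <A:2 Mu:1 Ld:1 B:1 rd:4 wr:2>
#4 ALU src=r1,r0 dispatched  <A:1 Mu:1 Ld:1 B:1 rd:2 wr:1>
#5 MEM src=r2,r2 dispatched  <A:1 Mu:1 Ld:0 B:1 rd:1 wr:1>
#6 ALU src=r4,r0 held:RD_PORT  <A:1 Mu:1 Ld:0 B:1 rd:1 wr:1>
#7 ALU src=r1,r4 held:RD_PORT  <A:1 Mu:1 Ld:0 B:1 rd:1 wr:1>

issued = [0, 1, 4, 5]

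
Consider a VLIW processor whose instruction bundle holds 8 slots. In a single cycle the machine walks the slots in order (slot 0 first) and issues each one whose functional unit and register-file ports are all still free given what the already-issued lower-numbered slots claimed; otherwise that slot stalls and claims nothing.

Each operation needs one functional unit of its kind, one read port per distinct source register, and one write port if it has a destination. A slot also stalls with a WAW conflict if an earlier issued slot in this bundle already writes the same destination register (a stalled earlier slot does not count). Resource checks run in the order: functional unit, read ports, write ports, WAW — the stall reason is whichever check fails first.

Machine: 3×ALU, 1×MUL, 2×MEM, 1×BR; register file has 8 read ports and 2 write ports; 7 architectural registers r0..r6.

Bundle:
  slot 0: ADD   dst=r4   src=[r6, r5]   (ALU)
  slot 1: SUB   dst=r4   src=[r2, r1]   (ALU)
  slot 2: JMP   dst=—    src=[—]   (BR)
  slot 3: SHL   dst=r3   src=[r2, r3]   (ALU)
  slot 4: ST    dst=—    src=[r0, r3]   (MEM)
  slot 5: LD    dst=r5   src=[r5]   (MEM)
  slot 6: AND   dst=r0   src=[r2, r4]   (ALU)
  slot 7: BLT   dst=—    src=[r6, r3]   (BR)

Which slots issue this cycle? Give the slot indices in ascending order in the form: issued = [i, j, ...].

  0. ALU→r4 ⇒ go  {2A/1Mu/2Ld/1B | 6r 1w}
  1. ALU→r4 ⇒ no(WAW)  {2A/1Mu/2Ld/1B | 6r 1w}
  2. BR ⇒ go  {2A/1Mu/2Ld/0B | 6r 1w}
  3. ALU→r3 ⇒ go  {1A/1Mu/2Ld/0B | 4r 0w}
  4. MEM ⇒ go  {1A/1Mu/1Ld/0B | 2r 0w}
  5. MEM→r5 ⇒ no(WR_PORT)  {1A/1Mu/1Ld/0B | 2r 0w}
  6. ALU→r0 ⇒ no(WR_PORT)  {1A/1Mu/1Ld/0B | 2r 0w}
  7. BR ⇒ no(FU)  {1A/1Mu/1Ld/0B | 2r 0w}

issued = [0, 2, 3, 4]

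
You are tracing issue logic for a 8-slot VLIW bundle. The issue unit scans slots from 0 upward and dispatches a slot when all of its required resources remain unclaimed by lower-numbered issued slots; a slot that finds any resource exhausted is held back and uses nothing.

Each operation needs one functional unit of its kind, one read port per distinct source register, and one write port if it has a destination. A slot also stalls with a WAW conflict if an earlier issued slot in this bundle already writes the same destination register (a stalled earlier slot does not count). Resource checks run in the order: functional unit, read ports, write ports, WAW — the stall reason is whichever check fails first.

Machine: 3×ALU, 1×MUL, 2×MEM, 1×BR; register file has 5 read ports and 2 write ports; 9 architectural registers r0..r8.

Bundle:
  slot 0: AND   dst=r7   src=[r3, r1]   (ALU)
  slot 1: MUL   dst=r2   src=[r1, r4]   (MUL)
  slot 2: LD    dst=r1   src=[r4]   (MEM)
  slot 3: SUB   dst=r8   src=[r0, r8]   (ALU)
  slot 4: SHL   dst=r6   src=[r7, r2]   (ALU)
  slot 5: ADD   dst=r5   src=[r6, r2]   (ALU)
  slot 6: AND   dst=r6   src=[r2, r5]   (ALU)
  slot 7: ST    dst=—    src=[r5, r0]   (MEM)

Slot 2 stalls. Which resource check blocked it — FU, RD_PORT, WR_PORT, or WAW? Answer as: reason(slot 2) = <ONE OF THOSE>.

  0. ALU→r7 ⇒ go  {2A/1Mu/2Ld/1B | 3r 1w}
  1. MUL→r2 ⇒ go  {2A/0Mu/2Ld/1B | 1r 0w}
  2. MEM→r1 ⇒ no(WR_PORT)  {2A/0Mu/2Ld/1B | 1r 0w}
  3. ALU→r8 ⇒ no(RD_PORT)  {2A/0Mu/2Ld/1B | 1r 0w}
  4. ALU→r6 ⇒ no(RD_PORT)  {2A/0Mu/2Ld/1B | 1r 0w}
  5. ALU→r5 ⇒ no(RD_PORT)  {2A/0Mu/2Ld/1B | 1r 0w}
  6. ALU→r6 ⇒ no(RD_PORT)  {2A/0Mu/2Ld/1B | 1r 0w}
  7. MEM ⇒ no(RD_PORT)  {2A/0Mu/2Ld/1B | 1r 0w}

reason(slot 2) = WR_PORT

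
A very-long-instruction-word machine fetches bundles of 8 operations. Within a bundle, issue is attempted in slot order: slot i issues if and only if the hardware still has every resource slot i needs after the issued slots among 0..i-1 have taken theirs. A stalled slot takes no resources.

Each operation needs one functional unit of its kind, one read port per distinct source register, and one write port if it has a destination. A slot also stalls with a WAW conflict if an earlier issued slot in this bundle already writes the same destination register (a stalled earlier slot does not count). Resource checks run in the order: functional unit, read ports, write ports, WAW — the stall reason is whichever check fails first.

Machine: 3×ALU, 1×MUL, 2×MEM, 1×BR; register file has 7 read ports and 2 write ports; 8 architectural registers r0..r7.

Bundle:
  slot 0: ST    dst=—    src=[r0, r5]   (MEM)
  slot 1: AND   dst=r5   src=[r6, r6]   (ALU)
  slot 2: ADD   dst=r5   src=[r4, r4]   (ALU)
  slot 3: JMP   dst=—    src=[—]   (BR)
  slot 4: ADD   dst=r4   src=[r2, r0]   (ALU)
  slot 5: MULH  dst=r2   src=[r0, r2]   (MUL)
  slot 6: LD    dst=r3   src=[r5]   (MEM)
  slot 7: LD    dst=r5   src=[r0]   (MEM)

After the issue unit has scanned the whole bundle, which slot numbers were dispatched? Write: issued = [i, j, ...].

(0) want 1×MEM +2rd +0wr — yes → AL3|MU1|ME1|BR1|rd5|wr2
(1) want 1×ALU +1rd +1wr — yes → AL2|MU1|ME1|BR1|rd4|wr1
(2) want 1×ALU +1rd +1wr — WAW → AL2|MU1|ME1|BR1|rd4|wr1
(3) want 1×BR +0rd +0wr — yes → AL2|MU1|ME1|BR0|rd4|wr1
(4) want 1×ALU +2rd +1wr — yes → AL1|MU1|ME1|BR0|rd2|wr0
(5) want 1×MUL +2rd +1wr — WR_PORT → AL1|MU1|ME1|BR0|rd2|wr0
(6) want 1×MEM +1rd +1wr — WR_PORT → AL1|MU1|ME1|BR0|rd2|wr0
(7) want 1×MEM +1rd +1wr — WR_PORT → AL1|MU1|ME1|BR0|rd2|wr0

issued = [0, 1, 3, 4]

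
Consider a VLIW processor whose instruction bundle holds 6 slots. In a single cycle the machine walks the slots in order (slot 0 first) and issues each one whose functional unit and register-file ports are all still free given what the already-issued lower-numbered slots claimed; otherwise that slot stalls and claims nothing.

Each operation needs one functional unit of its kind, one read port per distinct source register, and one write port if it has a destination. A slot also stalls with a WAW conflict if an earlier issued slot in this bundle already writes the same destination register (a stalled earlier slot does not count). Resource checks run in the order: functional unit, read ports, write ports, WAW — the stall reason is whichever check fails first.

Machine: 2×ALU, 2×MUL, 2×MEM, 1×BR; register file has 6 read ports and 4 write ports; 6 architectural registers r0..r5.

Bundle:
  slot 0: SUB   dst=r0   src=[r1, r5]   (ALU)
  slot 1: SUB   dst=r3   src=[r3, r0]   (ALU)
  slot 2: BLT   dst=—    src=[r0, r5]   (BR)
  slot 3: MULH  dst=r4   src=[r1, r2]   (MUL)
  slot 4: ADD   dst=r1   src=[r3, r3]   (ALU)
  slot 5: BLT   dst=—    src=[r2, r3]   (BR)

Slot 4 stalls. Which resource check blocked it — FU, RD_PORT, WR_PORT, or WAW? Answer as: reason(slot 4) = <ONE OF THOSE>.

(0) want 1×ALU +2rd +1wr — yes → AL1|MU2|ME2|BR1|rd4|wr3
(1) want 1×ALU +2rd +1wr — yes → AL0|MU2|ME2|BR1|rd2|wr2
(2) want 1×BR +2rd +0wr — yes → AL0|MU2|ME2|BR0|rd0|wr2
(3) want 1×MUL +2rd +1wr — RD_PORT → AL0|MU2|ME2|BR0|rd0|wr2
(4) want 1×ALU +1rd +1wr — FU → AL0|MU2|ME2|BR0|rd0|wr2
(5) want 1×BR +2rd +0wr — FU → AL0|MU2|ME2|BR0|rd0|wr2

reason(slot 4) = FU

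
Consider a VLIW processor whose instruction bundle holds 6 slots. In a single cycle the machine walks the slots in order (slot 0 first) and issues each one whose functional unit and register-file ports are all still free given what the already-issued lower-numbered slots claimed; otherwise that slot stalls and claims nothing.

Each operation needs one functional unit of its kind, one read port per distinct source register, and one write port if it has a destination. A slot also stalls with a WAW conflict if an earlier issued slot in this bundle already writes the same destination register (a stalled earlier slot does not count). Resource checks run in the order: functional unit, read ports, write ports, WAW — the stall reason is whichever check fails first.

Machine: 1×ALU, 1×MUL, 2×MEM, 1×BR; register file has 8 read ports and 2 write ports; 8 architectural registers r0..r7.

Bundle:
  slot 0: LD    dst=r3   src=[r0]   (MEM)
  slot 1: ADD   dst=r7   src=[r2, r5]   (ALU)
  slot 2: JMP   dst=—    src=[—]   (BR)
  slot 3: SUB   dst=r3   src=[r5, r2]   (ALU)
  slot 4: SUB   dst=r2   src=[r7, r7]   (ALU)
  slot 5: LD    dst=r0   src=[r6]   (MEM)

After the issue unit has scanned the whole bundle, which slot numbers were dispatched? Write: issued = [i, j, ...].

#0 MEM src=r0 dispatched  <A:1 Mu:1 Ld:1 B:1 rd:7 wr:1>
#1 ALU src=r2,r5 dispatched  <A:0 Mu:1 Ld:1 B:1 rd:5 wr:0>
#2 BR src=- dispatched  <A:0 Mu:1 Ld:1 B:0 rd:5 wr:0>
#3 ALU src=r5,r2 held:FU  <A:0 Mu:1 Ld:1 B:0 rd:5 wr:0>
#4 ALU src=r7,r7 held:FU  <A:0 Mu:1 Ld:1 B:0 rd:5 wr:0>
#5 MEM src=r6 held:WR_PORT  <A:0 Mu:1 Ld:1 B:0 rd:5 wr:0>

issued = [0, 1, 2]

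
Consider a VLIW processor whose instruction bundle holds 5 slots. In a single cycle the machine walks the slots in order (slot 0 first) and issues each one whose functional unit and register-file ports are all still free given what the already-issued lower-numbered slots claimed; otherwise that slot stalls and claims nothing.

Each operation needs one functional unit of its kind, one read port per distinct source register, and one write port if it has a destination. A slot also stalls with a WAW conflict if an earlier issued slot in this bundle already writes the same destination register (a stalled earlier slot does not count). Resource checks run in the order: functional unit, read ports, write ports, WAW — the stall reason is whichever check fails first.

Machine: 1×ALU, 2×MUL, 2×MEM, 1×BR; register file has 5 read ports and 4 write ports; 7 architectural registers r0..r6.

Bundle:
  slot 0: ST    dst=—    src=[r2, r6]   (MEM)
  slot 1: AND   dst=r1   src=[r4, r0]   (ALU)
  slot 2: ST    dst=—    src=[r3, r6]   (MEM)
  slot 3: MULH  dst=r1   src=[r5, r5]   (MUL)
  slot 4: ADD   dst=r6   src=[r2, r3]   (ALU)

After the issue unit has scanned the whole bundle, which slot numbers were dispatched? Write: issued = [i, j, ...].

#0 MEM src=r2,r6 dispatched  <A:1 Mu:2 Ld:1 B:1 rd:3 wr:4>
#1 ALU src=r4,r0 dispatched  <A:0 Mu:2 Ld:1 B:1 rd:1 wr:3>
#2 MEM src=r3,r6 held:RD_PORT  <A:0 Mu:2 Ld:1 B:1 rd:1 wr:3>
#3 MUL src=r5,r5 held:WAW  <A:0 Mu:2 Ld:1 B:1 rd:1 wr:3>
#4 ALU src=r2,r3 held:FU  <A:0 Mu:2 Ld:1 B:1 rd:1 wr:3>

issued = [0, 1]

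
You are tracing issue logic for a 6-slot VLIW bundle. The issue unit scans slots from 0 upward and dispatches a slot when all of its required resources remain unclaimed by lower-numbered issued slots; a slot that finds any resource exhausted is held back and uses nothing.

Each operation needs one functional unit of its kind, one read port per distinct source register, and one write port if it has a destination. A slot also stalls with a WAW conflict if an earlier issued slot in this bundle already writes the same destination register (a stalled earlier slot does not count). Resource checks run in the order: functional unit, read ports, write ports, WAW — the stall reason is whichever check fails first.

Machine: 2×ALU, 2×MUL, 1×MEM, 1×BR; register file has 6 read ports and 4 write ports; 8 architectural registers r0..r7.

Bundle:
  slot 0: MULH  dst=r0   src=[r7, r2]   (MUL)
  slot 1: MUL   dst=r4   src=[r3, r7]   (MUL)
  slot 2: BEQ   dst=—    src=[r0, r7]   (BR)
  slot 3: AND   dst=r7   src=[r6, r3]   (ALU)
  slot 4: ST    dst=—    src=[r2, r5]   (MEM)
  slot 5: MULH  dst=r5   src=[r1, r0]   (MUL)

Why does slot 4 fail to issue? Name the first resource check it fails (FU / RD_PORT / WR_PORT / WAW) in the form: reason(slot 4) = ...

reason(slot 4) = RD_PORT

#0 MUL src=r7,r2 dispatched  <A:2 Mu:1 Ld:1 B:1 rd:4 wr:3>
#1 MUL src=r3,r7 dispatched  <A:2 Mu:0 Ld:1 B:1 rd:2 wr:2>
#2 BR src=r0,r7 dispatched  <A:2 Mu:0 Ld:1 B:0 rd:0 wr:2>
#3 ALU src=r6,r3 held:RD_PORT  <A:2 Mu:0 Ld:1 B:0 rd:0 wr:2>
#4 MEM src=r2,r5 held:RD_PORT  <A:2 Mu:0 Ld:1 B:0 rd:0 wr:2>
#5 MUL src=r1,r0 held:FU  <A:2 Mu:0 Ld:1 B:0 rd:0 wr:2>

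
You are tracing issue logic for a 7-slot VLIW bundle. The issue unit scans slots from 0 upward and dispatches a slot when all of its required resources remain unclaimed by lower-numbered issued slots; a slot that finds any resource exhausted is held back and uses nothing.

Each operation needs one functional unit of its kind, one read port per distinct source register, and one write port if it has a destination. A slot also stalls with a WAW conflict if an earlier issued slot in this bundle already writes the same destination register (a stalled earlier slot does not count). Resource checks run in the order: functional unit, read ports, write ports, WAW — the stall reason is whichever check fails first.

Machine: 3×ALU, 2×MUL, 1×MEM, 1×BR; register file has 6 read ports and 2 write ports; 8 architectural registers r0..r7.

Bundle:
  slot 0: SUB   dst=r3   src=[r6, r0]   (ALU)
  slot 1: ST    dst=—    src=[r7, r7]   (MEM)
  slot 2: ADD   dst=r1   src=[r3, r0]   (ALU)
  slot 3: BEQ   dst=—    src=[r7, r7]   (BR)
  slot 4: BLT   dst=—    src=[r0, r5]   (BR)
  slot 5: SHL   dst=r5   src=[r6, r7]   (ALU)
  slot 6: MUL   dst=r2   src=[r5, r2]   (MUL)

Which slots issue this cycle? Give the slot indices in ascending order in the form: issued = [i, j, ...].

[0] ALU needs rd=2 wr=1: ok; after: ALU=2 MUL=2 MEM=1 BR=1, R=4, W=1
[1] MEM needs rd=1 wr=0: ok; after: ALU=2 MUL=2 MEM=0 BR=1, R=3, W=1
[2] ALU needs rd=2 wr=1: ok; after: ALU=1 MUL=2 MEM=0 BR=1, R=1, W=0
[3] BR needs rd=1 wr=0: ok; after: ALU=1 MUL=2 MEM=0 BR=0, R=0, W=0
[4] BR needs rd=2 wr=0: FU; after: ALU=1 MUL=2 MEM=0 BR=0, R=0, W=0
[5] ALU needs rd=2 wr=1: RD_PORT; after: ALU=1 MUL=2 MEM=0 BR=0, R=0, W=0
[6] MUL needs rd=2 wr=1: RD_PORT; after: ALU=1 MUL=2 MEM=0 BR=0, R=0, W=0

issued = [0, 1, 2, 3]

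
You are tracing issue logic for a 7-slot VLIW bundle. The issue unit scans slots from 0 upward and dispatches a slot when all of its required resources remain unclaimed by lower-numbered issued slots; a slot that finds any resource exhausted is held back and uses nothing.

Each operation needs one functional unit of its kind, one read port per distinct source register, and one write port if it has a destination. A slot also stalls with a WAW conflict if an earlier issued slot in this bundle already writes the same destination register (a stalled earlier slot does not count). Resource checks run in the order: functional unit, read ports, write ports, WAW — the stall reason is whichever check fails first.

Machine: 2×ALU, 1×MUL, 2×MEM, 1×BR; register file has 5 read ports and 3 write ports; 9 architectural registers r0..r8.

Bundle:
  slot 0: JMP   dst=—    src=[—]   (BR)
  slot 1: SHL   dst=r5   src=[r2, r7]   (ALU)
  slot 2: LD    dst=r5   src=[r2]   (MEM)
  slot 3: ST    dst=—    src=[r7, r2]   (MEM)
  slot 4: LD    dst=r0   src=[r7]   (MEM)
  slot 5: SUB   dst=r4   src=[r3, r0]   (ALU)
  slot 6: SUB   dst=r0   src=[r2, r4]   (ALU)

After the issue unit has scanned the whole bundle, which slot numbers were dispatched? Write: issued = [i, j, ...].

[0] BR needs rd=0 wr=0: ok; after: ALU=2 MUL=1 MEM=2 BR=0, R=5, W=3
[1] ALU needs rd=2 wr=1: ok; after: ALU=1 MUL=1 MEM=2 BR=0, R=3, W=2
[2] MEM needs rd=1 wr=1: WAW; after: ALU=1 MUL=1 MEM=2 BR=0, R=3, W=2
[3] MEM needs rd=2 wr=0: ok; after: ALU=1 MUL=1 MEM=1 BR=0, R=1, W=2
[4] MEM needs rd=1 wr=1: ok; after: ALU=1 MUL=1 MEM=0 BR=0, R=0, W=1
[5] ALU needs rd=2 wr=1: RD_PORT; after: ALU=1 MUL=1 MEM=0 BR=0, R=0, W=1
[6] ALU needs rd=2 wr=1: RD_PORT; after: ALU=1 MUL=1 MEM=0 BR=0, R=0, W=1

issued = [0, 1, 3, 4]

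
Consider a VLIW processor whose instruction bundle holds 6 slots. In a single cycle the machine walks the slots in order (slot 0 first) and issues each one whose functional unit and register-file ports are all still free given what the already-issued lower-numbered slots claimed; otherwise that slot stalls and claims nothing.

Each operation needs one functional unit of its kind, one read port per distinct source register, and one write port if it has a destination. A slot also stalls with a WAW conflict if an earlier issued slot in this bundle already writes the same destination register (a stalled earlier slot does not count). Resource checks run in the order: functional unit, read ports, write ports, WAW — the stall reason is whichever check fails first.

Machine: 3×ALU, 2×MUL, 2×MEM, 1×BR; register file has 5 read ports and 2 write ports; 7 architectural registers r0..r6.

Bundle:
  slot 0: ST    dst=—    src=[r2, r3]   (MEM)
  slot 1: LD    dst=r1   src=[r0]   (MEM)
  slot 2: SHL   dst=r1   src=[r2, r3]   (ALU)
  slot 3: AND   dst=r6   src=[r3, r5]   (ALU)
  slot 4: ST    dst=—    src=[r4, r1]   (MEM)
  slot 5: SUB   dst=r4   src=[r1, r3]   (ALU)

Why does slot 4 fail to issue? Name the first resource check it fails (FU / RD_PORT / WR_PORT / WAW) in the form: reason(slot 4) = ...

#0 MEM src=r2,r3 dispatched  <A:3 Mu:2 Ld:1 B:1 rd:3 wr:2>
#1 MEM src=r0 dispatched  <A:3 Mu:2 Ld:0 B:1 rd:2 wr:1>
#2 ALU src=r2,r3 held:WAW  <A:3 Mu:2 Ld:0 B:1 rd:2 wr:1>
#3 ALU src=r3,r5 dispatched  <A:2 Mu:2 Ld:0 B:1 rd:0 wr:0>
#4 MEM src=r4,r1 held:FU  <A:2 Mu:2 Ld:0 B:1 rd:0 wr:0>
#5 ALU src=r1,r3 held:RD_PORT  <A:2 Mu:2 Ld:0 B:1 rd:0 wr:0>

reason(slot 4) = FU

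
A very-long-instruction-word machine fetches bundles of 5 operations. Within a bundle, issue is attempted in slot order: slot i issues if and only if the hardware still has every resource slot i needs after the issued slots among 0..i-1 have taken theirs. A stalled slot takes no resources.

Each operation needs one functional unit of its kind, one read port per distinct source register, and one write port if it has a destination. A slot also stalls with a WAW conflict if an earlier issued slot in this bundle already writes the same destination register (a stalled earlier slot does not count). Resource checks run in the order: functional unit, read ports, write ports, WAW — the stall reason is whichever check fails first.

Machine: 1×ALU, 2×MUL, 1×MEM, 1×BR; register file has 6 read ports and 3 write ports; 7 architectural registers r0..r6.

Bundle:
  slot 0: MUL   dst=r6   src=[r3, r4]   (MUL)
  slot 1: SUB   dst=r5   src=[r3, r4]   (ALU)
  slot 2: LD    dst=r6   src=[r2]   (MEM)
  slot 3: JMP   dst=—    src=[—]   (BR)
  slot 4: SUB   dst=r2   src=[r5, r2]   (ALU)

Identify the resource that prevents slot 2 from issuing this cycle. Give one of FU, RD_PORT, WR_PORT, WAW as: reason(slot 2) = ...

(0) want 1×MUL +2rd +1wr — yes → AL1|MU1|ME1|BR1|rd4|wr2
(1) want 1×ALU +2rd +1wr — yes → AL0|MU1|ME1|BR1|rd2|wr1
(2) want 1×MEM +1rd +1wr — WAW → AL0|MU1|ME1|BR1|rd2|wr1
(3) want 1×BR +0rd +0wr — yes → AL0|MU1|ME1|BR0|rd2|wr1
(4) want 1×ALU +2rd +1wr — FU → AL0|MU1|ME1|BR0|rd2|wr1

reason(slot 2) = WAW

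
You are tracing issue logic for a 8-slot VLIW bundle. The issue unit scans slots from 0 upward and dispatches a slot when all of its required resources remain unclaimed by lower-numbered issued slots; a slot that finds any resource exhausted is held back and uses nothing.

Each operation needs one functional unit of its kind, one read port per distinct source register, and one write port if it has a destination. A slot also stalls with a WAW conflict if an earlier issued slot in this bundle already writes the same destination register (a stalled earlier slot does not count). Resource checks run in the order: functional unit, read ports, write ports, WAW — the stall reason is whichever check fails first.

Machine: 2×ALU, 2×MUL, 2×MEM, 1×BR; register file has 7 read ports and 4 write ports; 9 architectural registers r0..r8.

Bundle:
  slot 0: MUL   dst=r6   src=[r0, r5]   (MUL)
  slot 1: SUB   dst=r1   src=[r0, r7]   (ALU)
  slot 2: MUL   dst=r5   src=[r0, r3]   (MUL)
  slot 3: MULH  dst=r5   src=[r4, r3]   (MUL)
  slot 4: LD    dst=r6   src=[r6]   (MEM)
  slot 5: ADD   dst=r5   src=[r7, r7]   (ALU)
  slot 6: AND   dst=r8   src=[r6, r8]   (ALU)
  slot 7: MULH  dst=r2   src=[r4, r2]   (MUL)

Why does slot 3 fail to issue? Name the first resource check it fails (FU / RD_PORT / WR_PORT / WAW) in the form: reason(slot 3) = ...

reason(slot 3) = FU

[0] MUL needs rd=2 wr=1: ok; after: ALU=2 MUL=1 MEM=2 BR=1, R=5, W=3
[1] ALU needs rd=2 wr=1: ok; after: ALU=1 MUL=1 MEM=2 BR=1, R=3, W=2
[2] MUL needs rd=2 wr=1: ok; after: ALU=1 MUL=0 MEM=2 BR=1, R=1, W=1
[3] MUL needs rd=2 wr=1: FU; after: ALU=1 MUL=0 MEM=2 BR=1, R=1, W=1
[4] MEM needs rd=1 wr=1: WAW; after: ALU=1 MUL=0 MEM=2 BR=1, R=1, W=1
[5] ALU needs rd=1 wr=1: WAW; after: ALU=1 MUL=0 MEM=2 BR=1, R=1, W=1
[6] ALU needs rd=2 wr=1: RD_PORT; after: ALU=1 MUL=0 MEM=2 BR=1, R=1, W=1
[7] MUL needs rd=2 wr=1: FU; after: ALU=1 MUL=0 MEM=2 BR=1, R=1, W=1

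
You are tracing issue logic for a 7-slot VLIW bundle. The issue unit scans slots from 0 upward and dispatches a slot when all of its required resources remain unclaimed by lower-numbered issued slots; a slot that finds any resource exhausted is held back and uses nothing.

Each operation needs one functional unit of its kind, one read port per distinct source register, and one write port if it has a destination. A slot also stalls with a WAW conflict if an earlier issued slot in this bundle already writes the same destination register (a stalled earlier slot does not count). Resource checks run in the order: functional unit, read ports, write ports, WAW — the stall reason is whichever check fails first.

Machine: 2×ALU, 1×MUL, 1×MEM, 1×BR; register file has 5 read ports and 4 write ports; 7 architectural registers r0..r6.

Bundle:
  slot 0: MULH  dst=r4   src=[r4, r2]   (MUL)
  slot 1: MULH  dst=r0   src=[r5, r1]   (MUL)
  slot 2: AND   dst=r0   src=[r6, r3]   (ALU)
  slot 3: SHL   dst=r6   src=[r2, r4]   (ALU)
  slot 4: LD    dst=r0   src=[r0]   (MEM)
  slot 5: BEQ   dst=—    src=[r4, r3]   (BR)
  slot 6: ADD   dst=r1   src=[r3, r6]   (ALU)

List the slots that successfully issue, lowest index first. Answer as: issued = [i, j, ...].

slot 0 (MUL): ISSUE — free A2,Mu0,Ld1,B1 rp3 wp3
slot 1 (MUL): stall FU — free A2,Mu0,Ld1,B1 rp3 wp3
slot 2 (ALU): ISSUE — free A1,Mu0,Ld1,B1 rp1 wp2
slot 3 (ALU): stall RD_PORT — free A1,Mu0,Ld1,B1 rp1 wp2
slot 4 (MEM): stall WAW — free A1,Mu0,Ld1,B1 rp1 wp2
slot 5 (BR): stall RD_PORT — free A1,Mu0,Ld1,B1 rp1 wp2
slot 6 (ALU): stall RD_PORT — free A1,Mu0,Ld1,B1 rp1 wp2

issued = [0, 2]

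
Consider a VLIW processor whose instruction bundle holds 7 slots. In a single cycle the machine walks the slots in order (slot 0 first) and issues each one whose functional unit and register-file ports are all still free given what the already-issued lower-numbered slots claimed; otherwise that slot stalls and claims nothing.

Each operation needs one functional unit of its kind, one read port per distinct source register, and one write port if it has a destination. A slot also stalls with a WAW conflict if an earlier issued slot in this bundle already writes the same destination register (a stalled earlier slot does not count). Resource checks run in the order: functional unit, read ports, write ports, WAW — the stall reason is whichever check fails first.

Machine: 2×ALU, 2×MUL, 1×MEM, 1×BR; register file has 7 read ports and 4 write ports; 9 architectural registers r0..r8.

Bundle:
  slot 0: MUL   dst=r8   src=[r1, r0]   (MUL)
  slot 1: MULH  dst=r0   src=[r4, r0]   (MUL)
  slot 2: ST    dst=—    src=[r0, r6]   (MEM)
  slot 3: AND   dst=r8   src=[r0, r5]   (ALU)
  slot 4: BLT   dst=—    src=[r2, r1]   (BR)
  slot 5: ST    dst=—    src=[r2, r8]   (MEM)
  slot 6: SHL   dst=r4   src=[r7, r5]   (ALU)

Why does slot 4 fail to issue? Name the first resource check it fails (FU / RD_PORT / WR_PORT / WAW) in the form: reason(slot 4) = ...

reason(slot 4) = RD_PORT

[0] MUL needs rd=2 wr=1: ok; after: ALU=2 MUL=1 MEM=1 BR=1, R=5, W=3
[1] MUL needs rd=2 wr=1: ok; after: ALU=2 MUL=0 MEM=1 BR=1, R=3, W=2
[2] MEM needs rd=2 wr=0: ok; after: ALU=2 MUL=0 MEM=0 BR=1, R=1, W=2
[3] ALU needs rd=2 wr=1: RD_PORT; after: ALU=2 MUL=0 MEM=0 BR=1, R=1, W=2
[4] BR needs rd=2 wr=0: RD_PORT; after: ALU=2 MUL=0 MEM=0 BR=1, R=1, W=2
[5] MEM needs rd=2 wr=0: FU; after: ALU=2 MUL=0 MEM=0 BR=1, R=1, W=2
[6] ALU needs rd=2 wr=1: RD_PORT; after: ALU=2 MUL=0 MEM=0 BR=1, R=1, W=2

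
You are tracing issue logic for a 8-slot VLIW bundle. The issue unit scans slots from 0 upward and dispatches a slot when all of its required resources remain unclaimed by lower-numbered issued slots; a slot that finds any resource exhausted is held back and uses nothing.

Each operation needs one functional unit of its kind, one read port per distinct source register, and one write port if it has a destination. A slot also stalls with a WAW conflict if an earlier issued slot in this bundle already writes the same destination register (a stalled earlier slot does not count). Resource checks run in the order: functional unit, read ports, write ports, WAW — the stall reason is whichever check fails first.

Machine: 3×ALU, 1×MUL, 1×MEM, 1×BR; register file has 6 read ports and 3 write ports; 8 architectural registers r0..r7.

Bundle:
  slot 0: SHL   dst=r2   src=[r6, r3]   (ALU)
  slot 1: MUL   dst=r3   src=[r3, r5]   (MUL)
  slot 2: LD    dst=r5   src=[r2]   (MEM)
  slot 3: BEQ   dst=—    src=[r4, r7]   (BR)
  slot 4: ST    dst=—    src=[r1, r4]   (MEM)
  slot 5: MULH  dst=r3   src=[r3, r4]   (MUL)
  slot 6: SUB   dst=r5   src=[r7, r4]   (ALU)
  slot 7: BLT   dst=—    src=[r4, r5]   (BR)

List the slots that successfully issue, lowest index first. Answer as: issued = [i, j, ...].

#0 ALU src=r6,r3 dispatched  <A:2 Mu:1 Ld:1 B:1 rd:4 wr:2>
#1 MUL src=r3,r5 dispatched  <A:2 Mu:0 Ld:1 B:1 rd:2 wr:1>
#2 MEM src=r2 dispatched  <A:2 Mu:0 Ld:0 B:1 rd:1 wr:0>
#3 BR src=r4,r7 held:RD_PORT  <A:2 Mu:0 Ld:0 B:1 rd:1 wr:0>
#4 MEM src=r1,r4 held:FU  <A:2 Mu:0 Ld:0 B:1 rd:1 wr:0>
#5 MUL src=r3,r4 held:FU  <A:2 Mu:0 Ld:0 B:1 rd:1 wr:0>
#6 ALU src=r7,r4 held:RD_PORT  <A:2 Mu:0 Ld:0 B:1 rd:1 wr:0>
#7 BR src=r4,r5 held:RD_PORT  <A:2 Mu:0 Ld:0 B:1 rd:1 wr:0>

issued = [0, 1, 2]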